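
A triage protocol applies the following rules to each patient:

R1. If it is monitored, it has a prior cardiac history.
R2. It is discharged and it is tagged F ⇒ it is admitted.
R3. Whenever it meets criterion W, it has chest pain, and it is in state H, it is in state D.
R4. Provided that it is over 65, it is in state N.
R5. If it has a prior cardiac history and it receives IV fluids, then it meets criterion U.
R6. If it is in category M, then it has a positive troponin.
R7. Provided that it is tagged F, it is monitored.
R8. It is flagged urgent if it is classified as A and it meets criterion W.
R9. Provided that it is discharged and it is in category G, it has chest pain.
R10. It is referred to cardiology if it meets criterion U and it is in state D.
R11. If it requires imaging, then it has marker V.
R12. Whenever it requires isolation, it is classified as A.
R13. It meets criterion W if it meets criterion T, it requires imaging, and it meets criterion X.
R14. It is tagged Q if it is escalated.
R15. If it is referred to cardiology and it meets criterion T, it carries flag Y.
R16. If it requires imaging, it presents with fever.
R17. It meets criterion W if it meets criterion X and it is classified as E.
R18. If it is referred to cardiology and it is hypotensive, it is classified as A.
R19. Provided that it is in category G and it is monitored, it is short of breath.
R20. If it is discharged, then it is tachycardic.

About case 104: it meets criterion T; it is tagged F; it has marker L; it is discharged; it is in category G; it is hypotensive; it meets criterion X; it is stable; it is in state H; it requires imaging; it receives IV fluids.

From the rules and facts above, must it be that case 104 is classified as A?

Yes

By R7 (it is tagged F): it is monitored.
By R9 (it is discharged, it is in category G): it has chest pain.
By R13 (it meets criterion T, it requires imaging, it meets criterion X): it meets criterion W.
By R1 (it is monitored): it has a prior cardiac history.
By R3 (it meets criterion W, it has chest pain, it is in state H): it is in state D.
By R5 (it has a prior cardiac history, it receives IV fluids): it meets criterion U.
By R10 (it meets criterion U, it is in state D): it is referred to cardiology.
By R18 (it is referred to cardiology, it is hypotensive): it is classified as A.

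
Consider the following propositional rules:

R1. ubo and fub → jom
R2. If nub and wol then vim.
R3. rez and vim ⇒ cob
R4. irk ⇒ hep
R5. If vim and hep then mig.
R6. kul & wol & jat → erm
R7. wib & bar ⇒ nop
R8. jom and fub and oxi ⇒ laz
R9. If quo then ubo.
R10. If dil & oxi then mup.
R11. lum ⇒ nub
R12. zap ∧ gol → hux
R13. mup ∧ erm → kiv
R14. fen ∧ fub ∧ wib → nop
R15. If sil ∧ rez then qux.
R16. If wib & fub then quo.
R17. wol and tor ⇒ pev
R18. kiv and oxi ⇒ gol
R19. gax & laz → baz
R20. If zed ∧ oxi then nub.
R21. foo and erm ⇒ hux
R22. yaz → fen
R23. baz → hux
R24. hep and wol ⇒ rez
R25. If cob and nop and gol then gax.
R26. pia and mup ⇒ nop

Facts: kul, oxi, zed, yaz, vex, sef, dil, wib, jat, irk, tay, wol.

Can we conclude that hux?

Forward chaining from the given facts derives: hep, erm, mup, kiv, gol, nub, fen, rez, vim, cob, mig.
Rules concluding hux: R12 needs zap; R21 needs foo; R23 needs baz — none of these are established.

No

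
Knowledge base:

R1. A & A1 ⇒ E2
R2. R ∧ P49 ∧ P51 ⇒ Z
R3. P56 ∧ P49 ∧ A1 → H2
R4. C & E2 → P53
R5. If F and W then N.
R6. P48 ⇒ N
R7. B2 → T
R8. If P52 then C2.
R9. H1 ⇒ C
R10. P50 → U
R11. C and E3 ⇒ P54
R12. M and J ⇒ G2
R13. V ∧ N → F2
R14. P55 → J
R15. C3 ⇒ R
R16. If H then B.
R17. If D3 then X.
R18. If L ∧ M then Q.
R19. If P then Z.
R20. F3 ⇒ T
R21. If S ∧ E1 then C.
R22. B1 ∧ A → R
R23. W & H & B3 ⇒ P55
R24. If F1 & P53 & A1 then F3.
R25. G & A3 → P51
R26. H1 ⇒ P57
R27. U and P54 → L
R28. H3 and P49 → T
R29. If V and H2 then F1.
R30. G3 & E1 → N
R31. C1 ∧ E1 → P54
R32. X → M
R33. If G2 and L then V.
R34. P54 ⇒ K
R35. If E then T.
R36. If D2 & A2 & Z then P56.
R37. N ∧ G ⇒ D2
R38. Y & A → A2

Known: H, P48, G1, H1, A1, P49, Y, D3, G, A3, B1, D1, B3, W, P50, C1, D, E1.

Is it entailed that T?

Forward chaining from the given facts derives: N, C, U, B, X, P55, P51, P57, P54, M, K, D2, J, L, G2, Q, V, F2.
Rules concluding T: R7 needs B2; R20 needs F3; R28 needs H3; R35 needs E — none of these are established.

No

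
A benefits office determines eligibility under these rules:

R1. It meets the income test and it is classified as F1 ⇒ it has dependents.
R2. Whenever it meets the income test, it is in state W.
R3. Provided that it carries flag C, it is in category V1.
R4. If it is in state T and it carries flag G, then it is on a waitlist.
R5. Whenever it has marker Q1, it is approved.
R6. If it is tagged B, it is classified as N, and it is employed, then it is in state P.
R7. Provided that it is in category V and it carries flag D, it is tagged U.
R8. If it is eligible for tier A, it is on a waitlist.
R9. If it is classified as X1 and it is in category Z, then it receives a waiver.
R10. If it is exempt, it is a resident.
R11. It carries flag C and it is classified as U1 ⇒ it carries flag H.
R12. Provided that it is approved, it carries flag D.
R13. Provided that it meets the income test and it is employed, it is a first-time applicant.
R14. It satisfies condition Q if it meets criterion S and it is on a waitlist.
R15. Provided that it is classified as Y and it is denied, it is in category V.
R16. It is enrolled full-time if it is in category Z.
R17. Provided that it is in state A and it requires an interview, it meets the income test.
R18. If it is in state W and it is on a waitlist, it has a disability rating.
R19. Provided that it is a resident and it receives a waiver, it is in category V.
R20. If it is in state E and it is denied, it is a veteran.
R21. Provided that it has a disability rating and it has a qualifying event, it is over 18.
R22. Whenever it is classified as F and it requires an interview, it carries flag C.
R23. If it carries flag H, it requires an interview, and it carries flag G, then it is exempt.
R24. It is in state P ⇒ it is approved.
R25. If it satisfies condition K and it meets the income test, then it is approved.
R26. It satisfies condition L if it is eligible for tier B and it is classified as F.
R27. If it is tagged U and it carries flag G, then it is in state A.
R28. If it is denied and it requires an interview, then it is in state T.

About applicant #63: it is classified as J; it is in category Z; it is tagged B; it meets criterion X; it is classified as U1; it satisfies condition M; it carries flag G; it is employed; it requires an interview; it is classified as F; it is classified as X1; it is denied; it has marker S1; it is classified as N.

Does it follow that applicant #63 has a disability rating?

By R6 (it is tagged B, it is classified as N, it is employed): it is in state P.
By R9 (it is classified as X1, it is in category Z): it receives a waiver.
By R22 (it is classified as F, it requires an interview): it carries flag C.
By R24 (it is in state P): it is approved.
By R28 (it is denied, it requires an interview): it is in state T.
By R4 (it is in state T, it carries flag G): it is on a waitlist.
By R11 (it carries flag C, it is classified as U1): it carries flag H.
By R12 (it is approved): it carries flag D.
By R23 (it carries flag H, it requires an interview, it carries flag G): it is exempt.
By R10 (it is exempt): it is a resident.
By R19 (it is a resident, it receives a waiver): it is in category V.
By R7 (it is in category V, it carries flag D): it is tagged U.
By R27 (it is tagged U, it carries flag G): it is in state A.
By R17 (it is in state A, it requires an interview): it meets the income test.
By R2 (it meets the income test): it is in state W.
By R18 (it is in state W, it is on a waitlist): it has a disability rating.

Yes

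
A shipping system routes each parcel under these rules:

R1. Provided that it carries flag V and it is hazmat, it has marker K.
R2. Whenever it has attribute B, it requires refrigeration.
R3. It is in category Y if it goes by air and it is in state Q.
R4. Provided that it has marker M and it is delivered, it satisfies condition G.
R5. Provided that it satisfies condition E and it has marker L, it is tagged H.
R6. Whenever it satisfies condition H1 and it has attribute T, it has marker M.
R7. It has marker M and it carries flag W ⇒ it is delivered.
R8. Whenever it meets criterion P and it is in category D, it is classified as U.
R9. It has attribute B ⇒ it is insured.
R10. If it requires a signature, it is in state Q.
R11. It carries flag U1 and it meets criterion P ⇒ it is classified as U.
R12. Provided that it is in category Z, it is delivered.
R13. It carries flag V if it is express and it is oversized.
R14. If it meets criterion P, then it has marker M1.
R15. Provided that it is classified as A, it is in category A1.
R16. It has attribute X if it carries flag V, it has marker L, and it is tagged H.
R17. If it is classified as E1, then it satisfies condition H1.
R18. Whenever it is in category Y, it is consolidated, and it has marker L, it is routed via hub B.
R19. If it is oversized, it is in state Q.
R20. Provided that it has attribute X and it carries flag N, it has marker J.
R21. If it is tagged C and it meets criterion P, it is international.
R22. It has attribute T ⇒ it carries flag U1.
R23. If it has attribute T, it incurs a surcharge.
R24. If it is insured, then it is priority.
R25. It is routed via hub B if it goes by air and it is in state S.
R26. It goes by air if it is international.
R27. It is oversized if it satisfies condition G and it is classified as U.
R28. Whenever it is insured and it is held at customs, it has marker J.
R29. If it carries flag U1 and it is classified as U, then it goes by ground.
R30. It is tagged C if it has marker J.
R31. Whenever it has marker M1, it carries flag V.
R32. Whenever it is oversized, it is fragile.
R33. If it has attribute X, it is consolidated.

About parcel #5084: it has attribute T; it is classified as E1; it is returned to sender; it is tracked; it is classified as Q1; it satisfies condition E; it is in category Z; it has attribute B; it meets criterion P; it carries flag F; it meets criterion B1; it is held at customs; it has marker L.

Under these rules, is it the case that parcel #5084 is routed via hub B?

By R5 (it satisfies condition E, it has marker L): it is tagged H.
By R9 (it has attribute B): it is insured.
By R12 (it is in category Z): it is delivered.
By R14 (it meets criterion P): it has marker M1.
By R17 (it is classified as E1): it satisfies condition H1.
By R22 (it has attribute T): it carries flag U1.
By R28 (it is insured, it is held at customs): it has marker J.
By R30 (it has marker J): it is tagged C.
By R31 (it has marker M1): it carries flag V.
By R6 (it satisfies condition H1, it has attribute T): it has marker M.
By R11 (it carries flag U1, it meets criterion P): it is classified as U.
By R16 (it carries flag V, it has marker L, it is tagged H): it has attribute X.
By R21 (it is tagged C, it meets criterion P): it is international.
By R26 (it is international): it goes by air.
By R33 (it has attribute X): it is consolidated.
By R4 (it has marker M, it is delivered): it satisfies condition G.
By R27 (it satisfies condition G, it is classified as U): it is oversized.
By R19 (it is oversized): it is in state Q.
By R3 (it goes by air, it is in state Q): it is in category Y.
By R18 (it is in category Y, it is consolidated, it has marker L): it is routed via hub B.

Yes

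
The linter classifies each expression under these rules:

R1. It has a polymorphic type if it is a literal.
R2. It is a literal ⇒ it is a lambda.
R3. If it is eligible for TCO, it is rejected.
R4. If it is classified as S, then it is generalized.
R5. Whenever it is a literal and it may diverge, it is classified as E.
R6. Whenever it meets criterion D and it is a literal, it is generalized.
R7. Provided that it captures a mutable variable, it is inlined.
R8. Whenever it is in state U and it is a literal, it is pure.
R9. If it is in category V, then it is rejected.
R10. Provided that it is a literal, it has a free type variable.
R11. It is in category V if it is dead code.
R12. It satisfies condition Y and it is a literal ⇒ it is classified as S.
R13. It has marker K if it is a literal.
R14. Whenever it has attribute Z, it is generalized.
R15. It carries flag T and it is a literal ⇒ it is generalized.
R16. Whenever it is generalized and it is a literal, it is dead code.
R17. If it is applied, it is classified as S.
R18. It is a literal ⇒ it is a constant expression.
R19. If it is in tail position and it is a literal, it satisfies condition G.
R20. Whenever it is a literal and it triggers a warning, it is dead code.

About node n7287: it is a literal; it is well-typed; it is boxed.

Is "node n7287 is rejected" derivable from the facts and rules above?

No

Forward chaining from the given facts derives: has a polymorphic type, is a lambda, has a free type variable, has marker K, is a constant expression.
Rules concluding "it is rejected": R3 needs "it is eligible for TCO"; R9 needs "it is in category V" — none of these are established.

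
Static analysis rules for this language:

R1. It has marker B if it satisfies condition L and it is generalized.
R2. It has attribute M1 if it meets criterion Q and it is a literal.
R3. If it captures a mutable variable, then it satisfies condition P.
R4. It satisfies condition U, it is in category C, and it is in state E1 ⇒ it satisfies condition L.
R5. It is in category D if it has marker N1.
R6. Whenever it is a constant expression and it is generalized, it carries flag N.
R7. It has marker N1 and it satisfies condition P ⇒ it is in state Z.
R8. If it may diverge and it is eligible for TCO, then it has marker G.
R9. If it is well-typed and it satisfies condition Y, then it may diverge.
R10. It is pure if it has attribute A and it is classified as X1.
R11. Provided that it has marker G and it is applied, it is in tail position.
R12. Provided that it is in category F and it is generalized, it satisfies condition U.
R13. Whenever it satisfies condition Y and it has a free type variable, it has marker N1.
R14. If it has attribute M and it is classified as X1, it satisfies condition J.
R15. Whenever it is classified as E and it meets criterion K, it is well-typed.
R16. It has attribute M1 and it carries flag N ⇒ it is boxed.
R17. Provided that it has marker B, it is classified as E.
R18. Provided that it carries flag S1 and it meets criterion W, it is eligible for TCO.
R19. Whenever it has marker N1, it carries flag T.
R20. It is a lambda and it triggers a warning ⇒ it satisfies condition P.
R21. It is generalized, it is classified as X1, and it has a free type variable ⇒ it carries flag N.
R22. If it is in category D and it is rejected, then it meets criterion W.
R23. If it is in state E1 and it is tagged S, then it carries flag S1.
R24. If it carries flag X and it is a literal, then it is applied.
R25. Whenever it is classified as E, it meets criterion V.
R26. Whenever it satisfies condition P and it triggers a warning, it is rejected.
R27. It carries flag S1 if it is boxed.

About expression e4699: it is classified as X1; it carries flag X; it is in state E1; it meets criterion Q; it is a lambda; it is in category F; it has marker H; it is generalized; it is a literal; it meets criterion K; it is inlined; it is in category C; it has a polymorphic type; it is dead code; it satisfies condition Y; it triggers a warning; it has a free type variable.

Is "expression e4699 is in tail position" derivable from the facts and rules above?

By R2 (it meets criterion Q, it is a literal): it has attribute M1.
By R12 (it is in category F, it is generalized): it satisfies condition U.
By R13 (it satisfies condition Y, it has a free type variable): it has marker N1.
By R20 (it is a lambda, it triggers a warning): it satisfies condition P.
By R21 (it is generalized, it is classified as X1, it has a free type variable): it carries flag N.
By R24 (it carries flag X, it is a literal): it is applied.
By R26 (it satisfies condition P, it triggers a warning): it is rejected.
By R4 (it satisfies condition U, it is in category C, it is in state E1): it satisfies condition L.
By R5 (it has marker N1): it is in category D.
By R16 (it has attribute M1, it carries flag N): it is boxed.
By R22 (it is in category D, it is rejected): it meets criterion W.
By R27 (it is boxed): it carries flag S1.
By R1 (it satisfies condition L, it is generalized): it has marker B.
By R17 (it has marker B): it is classified as E.
By R18 (it carries flag S1, it meets criterion W): it is eligible for TCO.
By R15 (it is classified as E, it meets criterion K): it is well-typed.
By R9 (it is well-typed, it satisfies condition Y): it may diverge.
By R8 (it may diverge, it is eligible for TCO): it has marker G.
By R11 (it has marker G, it is applied): it is in tail position.

Yes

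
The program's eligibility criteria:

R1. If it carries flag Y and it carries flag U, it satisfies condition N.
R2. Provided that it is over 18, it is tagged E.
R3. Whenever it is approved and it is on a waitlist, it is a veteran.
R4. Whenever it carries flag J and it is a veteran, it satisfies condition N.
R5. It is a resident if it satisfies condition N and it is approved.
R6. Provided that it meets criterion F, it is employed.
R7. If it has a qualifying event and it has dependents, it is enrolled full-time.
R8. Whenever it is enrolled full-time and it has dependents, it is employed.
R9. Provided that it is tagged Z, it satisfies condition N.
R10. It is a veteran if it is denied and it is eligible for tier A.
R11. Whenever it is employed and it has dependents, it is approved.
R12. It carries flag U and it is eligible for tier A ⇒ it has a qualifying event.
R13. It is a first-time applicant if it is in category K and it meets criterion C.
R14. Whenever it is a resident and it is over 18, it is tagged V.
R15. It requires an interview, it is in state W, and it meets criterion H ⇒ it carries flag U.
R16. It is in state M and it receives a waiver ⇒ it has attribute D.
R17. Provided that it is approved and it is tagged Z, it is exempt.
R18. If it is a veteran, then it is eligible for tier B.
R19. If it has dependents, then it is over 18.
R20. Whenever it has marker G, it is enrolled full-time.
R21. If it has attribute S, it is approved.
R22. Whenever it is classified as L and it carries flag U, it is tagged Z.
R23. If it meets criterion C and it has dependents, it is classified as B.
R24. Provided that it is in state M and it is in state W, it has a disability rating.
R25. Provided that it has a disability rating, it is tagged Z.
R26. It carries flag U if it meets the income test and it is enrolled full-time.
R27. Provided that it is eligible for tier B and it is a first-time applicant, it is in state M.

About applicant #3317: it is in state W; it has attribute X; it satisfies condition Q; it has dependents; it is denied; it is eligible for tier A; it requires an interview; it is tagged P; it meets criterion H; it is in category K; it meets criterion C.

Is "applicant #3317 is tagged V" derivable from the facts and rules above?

Yes

By R10 (it is denied, it is eligible for tier A): it is a veteran.
By R13 (it is in category K, it meets criterion C): it is a first-time applicant.
By R15 (it requires an interview, it is in state W, it meets criterion H): it carries flag U.
By R18 (it is a veteran): it is eligible for tier B.
By R19 (it has dependents): it is over 18.
By R27 (it is eligible for tier B, it is a first-time applicant): it is in state M.
By R12 (it carries flag U, it is eligible for tier A): it has a qualifying event.
By R24 (it is in state M, it is in state W): it has a disability rating.
By R25 (it has a disability rating): it is tagged Z.
By R7 (it has a qualifying event, it has dependents): it is enrolled full-time.
By R8 (it is enrolled full-time, it has dependents): it is employed.
By R9 (it is tagged Z): it satisfies condition N.
By R11 (it is employed, it has dependents): it is approved.
By R5 (it satisfies condition N, it is approved): it is a resident.
By R14 (it is a resident, it is over 18): it is tagged V.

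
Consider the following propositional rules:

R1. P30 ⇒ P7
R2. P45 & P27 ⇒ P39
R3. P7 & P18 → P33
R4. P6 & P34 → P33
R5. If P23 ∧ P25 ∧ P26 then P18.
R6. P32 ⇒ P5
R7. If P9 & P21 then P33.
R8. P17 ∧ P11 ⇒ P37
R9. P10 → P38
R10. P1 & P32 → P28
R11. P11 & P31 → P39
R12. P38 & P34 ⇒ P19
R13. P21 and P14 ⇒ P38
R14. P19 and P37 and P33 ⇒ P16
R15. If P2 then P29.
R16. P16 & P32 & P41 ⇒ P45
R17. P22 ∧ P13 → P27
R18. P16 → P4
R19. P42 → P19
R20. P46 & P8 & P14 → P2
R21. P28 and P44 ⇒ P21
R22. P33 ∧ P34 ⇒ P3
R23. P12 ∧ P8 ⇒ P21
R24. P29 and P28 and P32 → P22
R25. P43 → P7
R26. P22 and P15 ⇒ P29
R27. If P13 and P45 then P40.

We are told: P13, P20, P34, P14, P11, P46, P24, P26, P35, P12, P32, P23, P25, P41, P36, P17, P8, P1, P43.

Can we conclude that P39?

Yes

P18  (by R5: P23, P25, P26)
P37  (by R8: P17, P11)
P28  (by R10: P1, P32)
P2  (by R20: P46, P8, P14)
P21  (by R23: P12, P8)
P7  (by R25: P43)
P33  (by R3: P7, P18)
P38  (by R13: P21, P14)
P29  (by R15: P2)
P22  (by R24: P29, P28, P32)
P19  (by R12: P38, P34)
P16  (by R14: P19, P37, P33)
P45  (by R16: P16, P32, P41)
P27  (by R17: P22, P13)
P39  (by R2: P45, P27)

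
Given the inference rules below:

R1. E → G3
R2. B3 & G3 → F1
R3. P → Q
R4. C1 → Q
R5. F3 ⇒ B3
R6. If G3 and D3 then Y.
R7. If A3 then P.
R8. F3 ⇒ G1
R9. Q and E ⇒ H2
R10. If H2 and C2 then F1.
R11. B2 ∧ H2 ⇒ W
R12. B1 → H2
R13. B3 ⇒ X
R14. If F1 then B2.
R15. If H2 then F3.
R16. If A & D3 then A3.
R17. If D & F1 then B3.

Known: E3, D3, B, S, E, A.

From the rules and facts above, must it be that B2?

Yes

G3  (by R1: E)
A3  (by R16: A, D3)
P  (by R7: A3)
Q  (by R3: P)
H2  (by R9: Q, E)
F3  (by R15: H2)
B3  (by R5: F3)
F1  (by R2: B3, G3)
B2  (by R14: F1)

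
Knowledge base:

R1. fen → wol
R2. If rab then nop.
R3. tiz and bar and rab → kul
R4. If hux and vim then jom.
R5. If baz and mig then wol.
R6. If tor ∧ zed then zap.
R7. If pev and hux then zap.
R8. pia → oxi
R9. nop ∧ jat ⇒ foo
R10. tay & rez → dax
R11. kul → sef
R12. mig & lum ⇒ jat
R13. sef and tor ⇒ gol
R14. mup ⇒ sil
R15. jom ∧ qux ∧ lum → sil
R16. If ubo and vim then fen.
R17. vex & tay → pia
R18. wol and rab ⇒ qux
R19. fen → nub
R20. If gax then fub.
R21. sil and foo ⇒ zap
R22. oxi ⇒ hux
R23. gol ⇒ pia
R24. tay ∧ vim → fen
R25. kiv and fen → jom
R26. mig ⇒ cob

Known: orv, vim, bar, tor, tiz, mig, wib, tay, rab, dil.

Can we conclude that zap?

No

Forward chaining from the given facts derives: nop, kul, sef, gol, pia, fen, cob, wol, oxi, qux, nub, hux, jom.
Rules concluding zap: R6 needs zed; R7 needs pev; R21 needs sil — none of these are established.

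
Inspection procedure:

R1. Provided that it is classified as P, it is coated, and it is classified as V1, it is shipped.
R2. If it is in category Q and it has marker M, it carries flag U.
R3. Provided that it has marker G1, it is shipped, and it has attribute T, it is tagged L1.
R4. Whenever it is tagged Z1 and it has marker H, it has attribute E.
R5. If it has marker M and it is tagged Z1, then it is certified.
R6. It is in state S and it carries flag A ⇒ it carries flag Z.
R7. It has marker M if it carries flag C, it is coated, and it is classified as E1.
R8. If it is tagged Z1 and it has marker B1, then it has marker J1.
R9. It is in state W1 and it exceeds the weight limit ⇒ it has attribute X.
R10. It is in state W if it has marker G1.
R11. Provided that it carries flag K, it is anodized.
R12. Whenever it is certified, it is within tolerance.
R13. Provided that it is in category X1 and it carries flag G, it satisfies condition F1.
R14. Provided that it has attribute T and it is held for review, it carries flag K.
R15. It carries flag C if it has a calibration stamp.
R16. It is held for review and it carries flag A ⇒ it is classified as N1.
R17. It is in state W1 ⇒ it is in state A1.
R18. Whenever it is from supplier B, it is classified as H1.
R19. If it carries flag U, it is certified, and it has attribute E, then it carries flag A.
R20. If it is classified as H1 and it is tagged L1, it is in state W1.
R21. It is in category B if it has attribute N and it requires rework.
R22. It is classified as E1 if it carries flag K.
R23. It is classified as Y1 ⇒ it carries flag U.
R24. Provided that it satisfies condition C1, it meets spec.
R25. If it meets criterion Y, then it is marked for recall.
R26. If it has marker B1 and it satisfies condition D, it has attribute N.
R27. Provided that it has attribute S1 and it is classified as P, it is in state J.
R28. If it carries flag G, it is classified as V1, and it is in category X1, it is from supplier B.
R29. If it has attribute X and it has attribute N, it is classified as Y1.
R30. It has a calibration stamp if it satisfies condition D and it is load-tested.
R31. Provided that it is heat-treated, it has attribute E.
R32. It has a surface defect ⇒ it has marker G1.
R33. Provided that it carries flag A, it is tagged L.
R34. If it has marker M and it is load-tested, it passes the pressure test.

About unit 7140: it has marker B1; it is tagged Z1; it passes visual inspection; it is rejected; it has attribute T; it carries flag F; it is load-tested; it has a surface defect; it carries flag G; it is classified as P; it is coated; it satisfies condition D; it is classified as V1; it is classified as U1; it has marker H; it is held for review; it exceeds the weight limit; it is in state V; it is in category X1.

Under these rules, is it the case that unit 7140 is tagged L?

Yes

By R1 (it is classified as P, it is coated, it is classified as V1): it is shipped.
By R4 (it is tagged Z1, it has marker H): it has attribute E.
By R14 (it has attribute T, it is held for review): it carries flag K.
By R22 (it carries flag K): it is classified as E1.
By R26 (it has marker B1, it satisfies condition D): it has attribute N.
By R28 (it carries flag G, it is classified as V1, it is in category X1): it is from supplier B.
By R30 (it satisfies condition D, it is load-tested): it has a calibration stamp.
By R32 (it has a surface defect): it has marker G1.
By R3 (it has marker G1, it is shipped, it has attribute T): it is tagged L1.
By R15 (it has a calibration stamp): it carries flag C.
By R18 (it is from supplier B): it is classified as H1.
By R20 (it is classified as H1, it is tagged L1): it is in state W1.
By R7 (it carries flag C, it is coated, it is classified as E1): it has marker M.
By R9 (it is in state W1, it exceeds the weight limit): it has attribute X.
By R29 (it has attribute X, it has attribute N): it is classified as Y1.
By R5 (it has marker M, it is tagged Z1): it is certified.
By R23 (it is classified as Y1): it carries flag U.
By R19 (it carries flag U, it is certified, it has attribute E): it carries flag A.
By R33 (it carries flag A): it is tagged L.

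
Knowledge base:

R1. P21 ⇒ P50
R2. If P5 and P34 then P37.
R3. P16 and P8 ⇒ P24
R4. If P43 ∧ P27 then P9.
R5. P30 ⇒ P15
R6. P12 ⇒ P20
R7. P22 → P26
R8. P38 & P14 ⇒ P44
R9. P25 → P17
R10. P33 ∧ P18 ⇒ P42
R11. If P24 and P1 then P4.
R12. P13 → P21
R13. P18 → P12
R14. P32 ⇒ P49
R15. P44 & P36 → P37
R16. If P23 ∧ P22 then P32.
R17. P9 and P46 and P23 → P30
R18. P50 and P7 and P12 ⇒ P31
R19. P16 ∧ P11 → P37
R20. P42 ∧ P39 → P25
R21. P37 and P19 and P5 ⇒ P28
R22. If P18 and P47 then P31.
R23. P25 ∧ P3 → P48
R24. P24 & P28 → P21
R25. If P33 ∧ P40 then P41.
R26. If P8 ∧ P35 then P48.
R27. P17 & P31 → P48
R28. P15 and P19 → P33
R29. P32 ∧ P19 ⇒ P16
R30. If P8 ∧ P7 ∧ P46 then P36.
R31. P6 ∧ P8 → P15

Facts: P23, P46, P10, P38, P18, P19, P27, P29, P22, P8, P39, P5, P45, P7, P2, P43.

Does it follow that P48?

No

Forward chaining from the given facts derives: P9, P26, P12, P32, P30, P16, P36, P24, P15, P20, P49, P33, P42, P25, P17.
Rules concluding P48: R23 needs P3; R26 needs P35; R27 needs P31 — none of these are established.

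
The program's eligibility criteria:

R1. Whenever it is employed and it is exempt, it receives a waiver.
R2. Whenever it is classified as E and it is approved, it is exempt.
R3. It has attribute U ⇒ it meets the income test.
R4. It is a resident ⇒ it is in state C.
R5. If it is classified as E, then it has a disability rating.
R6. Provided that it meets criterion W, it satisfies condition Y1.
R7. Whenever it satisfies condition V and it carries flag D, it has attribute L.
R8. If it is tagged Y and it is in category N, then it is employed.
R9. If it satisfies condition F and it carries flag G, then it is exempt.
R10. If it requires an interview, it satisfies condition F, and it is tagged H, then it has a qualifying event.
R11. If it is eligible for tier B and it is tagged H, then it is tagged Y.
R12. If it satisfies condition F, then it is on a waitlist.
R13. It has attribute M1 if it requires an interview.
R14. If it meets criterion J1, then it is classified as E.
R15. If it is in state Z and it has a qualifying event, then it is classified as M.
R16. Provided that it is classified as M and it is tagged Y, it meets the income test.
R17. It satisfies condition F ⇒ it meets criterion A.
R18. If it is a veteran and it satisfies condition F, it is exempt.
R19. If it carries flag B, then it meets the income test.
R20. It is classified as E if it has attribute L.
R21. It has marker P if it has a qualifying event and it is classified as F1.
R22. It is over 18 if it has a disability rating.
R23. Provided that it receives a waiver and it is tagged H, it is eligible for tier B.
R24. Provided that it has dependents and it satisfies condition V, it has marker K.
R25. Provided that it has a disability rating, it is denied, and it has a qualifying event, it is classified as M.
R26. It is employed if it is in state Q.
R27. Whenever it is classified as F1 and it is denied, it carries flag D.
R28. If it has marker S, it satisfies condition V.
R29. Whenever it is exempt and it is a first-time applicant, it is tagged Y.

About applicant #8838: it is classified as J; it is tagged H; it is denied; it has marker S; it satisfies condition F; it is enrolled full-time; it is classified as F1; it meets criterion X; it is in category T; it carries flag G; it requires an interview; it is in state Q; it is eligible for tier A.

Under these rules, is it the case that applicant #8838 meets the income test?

Yes

By R9 (it satisfies condition F, it carries flag G): it is exempt.
By R10 (it requires an interview, it satisfies condition F, it is tagged H): it has a qualifying event.
By R26 (it is in state Q): it is employed.
By R27 (it is classified as F1, it is denied): it carries flag D.
By R28 (it has marker S): it satisfies condition V.
By R1 (it is employed, it is exempt): it receives a waiver.
By R7 (it satisfies condition V, it carries flag D): it has attribute L.
By R20 (it has attribute L): it is classified as E.
By R23 (it receives a waiver, it is tagged H): it is eligible for tier B.
By R5 (it is classified as E): it has a disability rating.
By R11 (it is eligible for tier B, it is tagged H): it is tagged Y.
By R25 (it has a disability rating, it is denied, it has a qualifying event): it is classified as M.
By R16 (it is classified as M, it is tagged Y): it meets the income test.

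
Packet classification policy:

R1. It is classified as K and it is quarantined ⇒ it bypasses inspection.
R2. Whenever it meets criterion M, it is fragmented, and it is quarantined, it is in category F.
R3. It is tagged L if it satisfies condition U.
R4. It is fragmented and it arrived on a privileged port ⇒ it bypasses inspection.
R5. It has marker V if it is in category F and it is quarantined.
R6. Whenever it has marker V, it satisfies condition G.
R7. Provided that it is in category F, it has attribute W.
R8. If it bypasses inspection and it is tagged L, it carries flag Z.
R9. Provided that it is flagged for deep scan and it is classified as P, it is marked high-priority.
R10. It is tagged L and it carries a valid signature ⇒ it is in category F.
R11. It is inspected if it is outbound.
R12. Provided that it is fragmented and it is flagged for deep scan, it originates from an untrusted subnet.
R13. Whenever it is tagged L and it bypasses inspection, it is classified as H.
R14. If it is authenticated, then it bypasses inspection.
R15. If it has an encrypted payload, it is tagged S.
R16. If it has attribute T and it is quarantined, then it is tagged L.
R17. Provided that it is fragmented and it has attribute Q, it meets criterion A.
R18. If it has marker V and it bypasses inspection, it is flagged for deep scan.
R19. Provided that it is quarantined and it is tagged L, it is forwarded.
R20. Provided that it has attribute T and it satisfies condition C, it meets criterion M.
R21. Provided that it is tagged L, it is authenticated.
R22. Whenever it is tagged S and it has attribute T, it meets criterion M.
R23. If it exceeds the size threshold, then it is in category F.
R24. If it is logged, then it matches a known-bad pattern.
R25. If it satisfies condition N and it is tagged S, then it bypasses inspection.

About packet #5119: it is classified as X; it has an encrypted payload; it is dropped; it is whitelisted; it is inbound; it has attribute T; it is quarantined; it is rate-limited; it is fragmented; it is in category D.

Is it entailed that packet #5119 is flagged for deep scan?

Yes

By R15 (it has an encrypted payload): it is tagged S.
By R16 (it has attribute T, it is quarantined): it is tagged L.
By R21 (it is tagged L): it is authenticated.
By R22 (it is tagged S, it has attribute T): it meets criterion M.
By R2 (it meets criterion M, it is fragmented, it is quarantined): it is in category F.
By R5 (it is in category F, it is quarantined): it has marker V.
By R14 (it is authenticated): it bypasses inspection.
By R18 (it has marker V, it bypasses inspection): it is flagged for deep scan.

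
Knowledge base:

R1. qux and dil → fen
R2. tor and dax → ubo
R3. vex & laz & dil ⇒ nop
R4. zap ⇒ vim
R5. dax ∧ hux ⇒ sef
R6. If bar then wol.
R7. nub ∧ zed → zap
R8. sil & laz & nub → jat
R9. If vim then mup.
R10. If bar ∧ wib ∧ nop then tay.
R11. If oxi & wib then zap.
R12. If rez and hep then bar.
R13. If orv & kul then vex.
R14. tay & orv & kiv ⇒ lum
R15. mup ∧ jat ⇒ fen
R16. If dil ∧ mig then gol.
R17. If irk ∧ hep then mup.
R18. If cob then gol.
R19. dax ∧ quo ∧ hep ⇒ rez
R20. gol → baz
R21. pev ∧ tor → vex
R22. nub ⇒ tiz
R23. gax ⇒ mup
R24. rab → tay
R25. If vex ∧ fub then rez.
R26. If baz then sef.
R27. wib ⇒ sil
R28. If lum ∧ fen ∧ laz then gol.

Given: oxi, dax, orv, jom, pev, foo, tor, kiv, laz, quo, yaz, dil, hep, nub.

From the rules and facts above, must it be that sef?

Forward chaining from the given facts derives: ubo, rez, vex, tiz, nop, bar, wol.
Rules concluding sef: R5 needs hux; R26 needs baz — none of these are established.

No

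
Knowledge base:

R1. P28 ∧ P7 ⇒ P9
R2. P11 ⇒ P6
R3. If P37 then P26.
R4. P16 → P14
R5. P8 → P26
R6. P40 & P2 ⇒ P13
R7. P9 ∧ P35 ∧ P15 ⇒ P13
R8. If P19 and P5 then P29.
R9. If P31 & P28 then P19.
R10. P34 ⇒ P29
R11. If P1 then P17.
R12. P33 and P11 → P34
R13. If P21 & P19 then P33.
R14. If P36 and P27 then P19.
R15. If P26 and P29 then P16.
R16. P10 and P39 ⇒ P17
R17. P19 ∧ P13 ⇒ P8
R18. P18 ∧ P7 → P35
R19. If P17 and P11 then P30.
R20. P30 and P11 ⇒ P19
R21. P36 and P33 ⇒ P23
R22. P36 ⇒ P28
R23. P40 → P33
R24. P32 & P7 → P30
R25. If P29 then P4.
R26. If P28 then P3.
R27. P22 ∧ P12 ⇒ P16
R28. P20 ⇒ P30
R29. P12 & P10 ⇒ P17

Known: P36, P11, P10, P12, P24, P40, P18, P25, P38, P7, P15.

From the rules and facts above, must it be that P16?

Yes

P35  (by R18: P18, P7)
P28  (by R22: P36)
P33  (by R23: P40)
P17  (by R29: P12, P10)
P9  (by R1: P28, P7)
P13  (by R7: P9, P35, P15)
P34  (by R12: P33, P11)
P30  (by R19: P17, P11)
P19  (by R20: P30, P11)
P29  (by R10: P34)
P8  (by R17: P19, P13)
P26  (by R5: P8)
P16  (by R15: P26, P29)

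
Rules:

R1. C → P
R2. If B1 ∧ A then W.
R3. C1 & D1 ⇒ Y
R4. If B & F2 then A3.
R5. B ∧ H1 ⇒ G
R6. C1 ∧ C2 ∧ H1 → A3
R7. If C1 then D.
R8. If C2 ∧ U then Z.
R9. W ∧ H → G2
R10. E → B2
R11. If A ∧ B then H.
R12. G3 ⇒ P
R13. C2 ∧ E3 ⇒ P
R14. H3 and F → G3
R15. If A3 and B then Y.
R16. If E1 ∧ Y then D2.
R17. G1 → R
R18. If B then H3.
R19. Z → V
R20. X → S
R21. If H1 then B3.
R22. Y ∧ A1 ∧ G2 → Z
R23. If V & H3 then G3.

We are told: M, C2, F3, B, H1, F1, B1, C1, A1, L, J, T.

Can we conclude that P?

Forward chaining from the given facts derives: G, A3, D, Y, H3, B3.
Rules concluding P: R1 needs C; R12 needs G3; R13 needs E3 — none of these are established.

No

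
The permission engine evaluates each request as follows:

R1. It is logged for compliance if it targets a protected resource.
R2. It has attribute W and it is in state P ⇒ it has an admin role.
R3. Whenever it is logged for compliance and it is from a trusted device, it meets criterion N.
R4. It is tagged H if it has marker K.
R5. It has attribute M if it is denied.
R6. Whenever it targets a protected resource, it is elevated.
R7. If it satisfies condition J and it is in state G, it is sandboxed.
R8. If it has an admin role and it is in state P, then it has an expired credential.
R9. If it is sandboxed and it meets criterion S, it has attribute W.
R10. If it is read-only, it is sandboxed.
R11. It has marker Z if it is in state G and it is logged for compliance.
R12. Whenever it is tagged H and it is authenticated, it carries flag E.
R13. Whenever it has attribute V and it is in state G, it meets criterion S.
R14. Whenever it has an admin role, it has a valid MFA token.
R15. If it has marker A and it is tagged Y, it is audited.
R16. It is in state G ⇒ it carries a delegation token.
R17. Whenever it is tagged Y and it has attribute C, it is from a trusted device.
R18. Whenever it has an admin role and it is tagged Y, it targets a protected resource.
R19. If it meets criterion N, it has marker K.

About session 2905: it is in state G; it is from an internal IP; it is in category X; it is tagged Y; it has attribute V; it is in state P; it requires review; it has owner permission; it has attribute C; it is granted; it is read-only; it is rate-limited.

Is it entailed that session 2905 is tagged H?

Yes

By R10 (it is read-only): it is sandboxed.
By R13 (it has attribute V, it is in state G): it meets criterion S.
By R17 (it is tagged Y, it has attribute C): it is from a trusted device.
By R9 (it is sandboxed, it meets criterion S): it has attribute W.
By R2 (it has attribute W, it is in state P): it has an admin role.
By R18 (it has an admin role, it is tagged Y): it targets a protected resource.
By R1 (it targets a protected resource): it is logged for compliance.
By R3 (it is logged for compliance, it is from a trusted device): it meets criterion N.
By R19 (it meets criterion N): it has marker K.
By R4 (it has marker K): it is tagged H.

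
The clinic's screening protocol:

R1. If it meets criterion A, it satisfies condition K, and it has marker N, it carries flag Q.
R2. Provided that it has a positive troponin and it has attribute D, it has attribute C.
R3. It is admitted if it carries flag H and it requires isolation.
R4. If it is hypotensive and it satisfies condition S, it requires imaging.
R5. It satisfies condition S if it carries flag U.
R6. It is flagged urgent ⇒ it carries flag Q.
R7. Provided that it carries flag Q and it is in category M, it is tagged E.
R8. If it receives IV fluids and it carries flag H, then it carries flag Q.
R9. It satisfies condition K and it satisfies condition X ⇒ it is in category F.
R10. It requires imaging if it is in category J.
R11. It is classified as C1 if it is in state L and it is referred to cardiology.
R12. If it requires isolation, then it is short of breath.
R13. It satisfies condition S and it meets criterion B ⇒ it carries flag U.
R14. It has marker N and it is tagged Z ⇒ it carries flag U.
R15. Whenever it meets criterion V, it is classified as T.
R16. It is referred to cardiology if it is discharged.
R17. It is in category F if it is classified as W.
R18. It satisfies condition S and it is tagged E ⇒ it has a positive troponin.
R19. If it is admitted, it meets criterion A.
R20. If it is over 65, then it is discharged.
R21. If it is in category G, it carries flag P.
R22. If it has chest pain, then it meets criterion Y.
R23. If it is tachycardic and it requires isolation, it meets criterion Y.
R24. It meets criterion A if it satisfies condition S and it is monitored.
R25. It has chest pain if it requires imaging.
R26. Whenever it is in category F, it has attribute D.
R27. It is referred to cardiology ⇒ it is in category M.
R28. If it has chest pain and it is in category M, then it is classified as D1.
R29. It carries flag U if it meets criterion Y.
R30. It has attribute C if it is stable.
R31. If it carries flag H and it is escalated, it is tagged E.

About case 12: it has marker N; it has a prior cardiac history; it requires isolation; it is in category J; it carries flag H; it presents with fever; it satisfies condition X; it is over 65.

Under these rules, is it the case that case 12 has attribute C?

No

Forward chaining from the given facts derives: is admitted, requires imaging, is short of breath, meets criterion A, is discharged, has chest pain, is referred to cardiology, meets criterion Y, is in category M, is classified as D1, carries flag U, satisfies condition S.
Rules concluding "it has attribute C": R2 needs "it has a positive troponin"; R30 needs "it is stable" — none of these are established.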